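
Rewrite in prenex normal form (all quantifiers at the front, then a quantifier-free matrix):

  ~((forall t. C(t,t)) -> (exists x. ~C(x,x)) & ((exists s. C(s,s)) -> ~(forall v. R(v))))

forall t. forall x. exists s. forall v. (C(t,t) & (C(x,x) | C(s,s) & R(v)))

First replace A → B with ¬A ∨ B.
  ~(~(forall t. C(t,t)) | (exists x. ~C(x,x)) & (~(exists s. C(s,s)) | ~(forall v. R(v))))
Move each ¬ inward, flipping quantifiers it crosses:
  (forall t. C(t,t)) & ((forall x. C(x,x)) | (exists s. C(s,s)) & (forall v. R(v)))
All bound variables are already distinct, so no renaming is needed.
Pull the quantifiers to the front (each side's bound variable is not free in the other side):
  forall t. forall x. exists s. forall v. (C(t,t) & (C(x,x) | C(s,s) & R(v)))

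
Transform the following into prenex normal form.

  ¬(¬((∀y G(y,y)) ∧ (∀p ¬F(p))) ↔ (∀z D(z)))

∃y ∃p ∃z ∀u1 ∀w ∀v1 ((¬G(y,y) ∨ F(p)) ∧ ¬D(z) ∨ D(u1) ∧ G(w,w) ∧ ¬F(v1))

Eliminate → and ↔ using ¬ and ∨; A ↔ B as (¬A ∨ B) ∧ (¬B ∨ A).
  ¬((¬¬((∀y G(y,y)) ∧ (∀p ¬F(p))) ∨ (∀z D(z))) ∧ (¬(∀z D(z)) ∨ ¬((∀y G(y,y)) ∧ (∀p ¬F(p)))))
Drive negations inward (¬∀x A ≡ ∃x ¬A, ¬∃x A ≡ ∀x ¬A, De Morgan for ∧/∨):
  ((∃y ¬G(y,y)) ∨ (∃p F(p))) ∧ (∃z ¬D(z)) ∨ (∀z D(z)) ∧ (∀y G(y,y)) ∧ (∀p ¬F(p))
Standardize variables apart so no two quantifiers bind the same name: z↦u1, y↦w, p↦v1.
  ((∃y ¬G(y,y)) ∨ (∃p F(p))) ∧ (∃z ¬D(z)) ∨ (∀u1 D(u1)) ∧ (∀w G(w,w)) ∧ (∀v1 ¬F(v1))
Extract every quantifier outward, since the variables are now distinct and don't occur free across branches:
  ∃y ∃p ∃z ∀u1 ∀w ∀v1 ((¬G(y,y) ∨ F(p)) ∧ ¬D(z) ∨ D(u1) ∧ G(w,w) ∧ ¬F(v1))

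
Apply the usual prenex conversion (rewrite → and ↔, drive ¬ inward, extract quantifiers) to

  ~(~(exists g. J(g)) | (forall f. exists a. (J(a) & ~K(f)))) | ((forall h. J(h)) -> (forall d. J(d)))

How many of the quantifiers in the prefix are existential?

3

First replace A → B with ¬A ∨ B.
  ~(~(exists g. J(g)) | (forall f. exists a. (J(a) & ~K(f)))) | ~(forall h. J(h)) | (forall d. J(d))
Drive negations inward (¬∀x A ≡ ∃x ¬A, ¬∃x A ≡ ∀x ¬A, De Morgan for ∧/∨):
  (exists g. J(g)) & (exists f. forall a. (~J(a) | K(f))) | (exists h. ~J(h)) | (forall d. J(d))
All bound variables are already distinct, so no renaming is needed.
Extract every quantifier outward, since the variables are now distinct and don't occur free across branches:
  exists g. exists f. forall a. exists h. forall d. (J(g) & (~J(a) | K(f)) | ~J(h) | J(d))
The prefix is exists g exists f forall a exists h forall d: 2 universal, 3 existential.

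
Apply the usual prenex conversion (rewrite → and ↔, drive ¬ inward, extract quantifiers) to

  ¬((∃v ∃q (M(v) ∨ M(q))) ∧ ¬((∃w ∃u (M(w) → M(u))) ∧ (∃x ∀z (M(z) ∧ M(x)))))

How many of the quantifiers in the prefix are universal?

3

Rewrite implications/biconditionals: A → B as ¬A ∨ B.
  ¬((∃v ∃q (M(v) ∨ M(q))) ∧ ¬((∃w ∃u (¬M(w) ∨ M(u))) ∧ (∃x ∀z (M(z) ∧ M(x)))))
Drive negations inward (¬∀x A ≡ ∃x ¬A, ¬∃x A ≡ ∀x ¬A, De Morgan for ∧/∨):
  (∀v ∀q (¬M(v) ∧ ¬M(q))) ∨ (∃w ∃u (¬M(w) ∨ M(u))) ∧ (∃x ∀z (M(z) ∧ M(x)))
All bound variables are already distinct, so no renaming is needed.
Pull the quantifiers to the front (each side's bound variable is not free in the other side):
  ∀v ∀q ∃w ∃u ∃x ∀z (¬M(v) ∧ ¬M(q) ∨ (¬M(w) ∨ M(u)) ∧ M(z) ∧ M(x))
The prefix is ∀v ∀q ∃w ∃u ∃x ∀z: 3 universal, 3 existential.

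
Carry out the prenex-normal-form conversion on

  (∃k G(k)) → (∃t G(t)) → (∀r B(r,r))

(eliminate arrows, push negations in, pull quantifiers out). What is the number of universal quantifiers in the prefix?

3

First replace A → B with ¬A ∨ B.
  ¬(∃k G(k)) ∨ ¬(∃t G(t)) ∨ (∀r B(r,r))
Push ¬ through the quantifiers and connectives to reach negation normal form:
  (∀k ¬G(k)) ∨ (∀t ¬G(t)) ∨ (∀r B(r,r))
All bound variables are already distinct, so no renaming is needed.
Finally move all quantifiers to the prefix:
  ∀k ∀t ∀r (¬G(k) ∨ ¬G(t) ∨ B(r,r))
The prefix is ∀k ∀t ∀r: 3 universal, 0 existential.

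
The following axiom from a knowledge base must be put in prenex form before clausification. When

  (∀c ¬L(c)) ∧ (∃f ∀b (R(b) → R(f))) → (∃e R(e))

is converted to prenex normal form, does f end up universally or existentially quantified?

universal

Eliminate → and ↔ using ¬ and ∨.
  ¬((∀c ¬L(c)) ∧ (∃f ∀b (¬R(b) ∨ R(f)))) ∨ (∃e R(e))
Push ¬ through the quantifiers and connectives to reach negation normal form:
  (∃c L(c)) ∨ (∀f ∃b (R(b) ∧ ¬R(f))) ∨ (∃e R(e))
All bound variables are already distinct, so no renaming is needed.
Finally move all quantifiers to the prefix:
  ∃c ∀f ∃b ∃e (L(c) ∨ R(b) ∧ ¬R(f) ∨ R(e))
The quantifier ∃f sits under an odd number of negations (counting the antecedent side of each →), so it flips to ∀f.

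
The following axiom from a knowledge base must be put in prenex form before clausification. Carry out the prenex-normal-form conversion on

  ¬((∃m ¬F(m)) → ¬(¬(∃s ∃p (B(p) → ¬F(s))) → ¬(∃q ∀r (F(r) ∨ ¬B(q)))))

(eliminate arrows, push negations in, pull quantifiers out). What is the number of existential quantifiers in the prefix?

First replace A → B with ¬A ∨ B.
  ¬(¬(∃m ¬F(m)) ∨ ¬(¬¬(∃s ∃p (¬B(p) ∨ ¬F(s))) ∨ ¬(∃q ∀r (F(r) ∨ ¬B(q)))))
Drive negations inward (¬∀x A ≡ ∃x ¬A, ¬∃x A ≡ ∀x ¬A, De Morgan for ∧/∨):
  (∃m ¬F(m)) ∧ ((∃s ∃p (¬B(p) ∨ ¬F(s))) ∨ (∀q ∃r (¬F(r) ∧ B(q))))
Finally move all quantifiers to the prefix:
  ∃m ∃s ∃p ∀q ∃r (¬F(m) ∧ (¬B(p) ∨ ¬F(s) ∨ ¬F(r) ∧ B(q)))
The prefix is ∃m ∃s ∃p ∀q ∃r: 1 universal, 4 existential.

4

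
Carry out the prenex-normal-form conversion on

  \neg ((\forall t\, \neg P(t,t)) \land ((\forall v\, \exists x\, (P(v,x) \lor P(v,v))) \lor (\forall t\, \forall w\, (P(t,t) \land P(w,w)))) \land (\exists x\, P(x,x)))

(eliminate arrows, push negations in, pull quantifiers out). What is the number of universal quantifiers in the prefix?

Drive negations inward (¬∀x A ≡ ∃x ¬A, ¬∃x A ≡ ∀x ¬A, De Morgan for ∧/∨):
  (\exists t\, P(t,t)) \lor (\exists v\, \forall x\, (\neg P(v,x) \land \neg P(v,v))) \land (\exists t\, \exists w\, (\neg P(t,t) \lor \neg P(w,w))) \lor (\forall x\, \neg P(x,x))
Give each quantifier a distinct variable: t↦a, x↦v1.
  (\exists t\, P(t,t)) \lor (\exists v\, \forall x\, (\neg P(v,x) \land \neg P(v,v))) \land (\exists a\, \exists w\, (\neg P(a,a) \lor \neg P(w,w))) \lor (\forall v1\, \neg P(v1,v1))
Extract every quantifier outward, since the variables are now distinct and don't occur free across branches:
  \exists t\, \exists v\, \forall x\, \exists a\, \exists w\, \forall v1\, (P(t,t) \lor \neg P(v,x) \land \neg P(v,v) \land (\neg P(a,a) \lor \neg P(w,w)) \lor \neg P(v1,v1))
The prefix is \exists t \exists v \forall x \exists a \exists w \forall v1: 2 universal, 4 existential.

2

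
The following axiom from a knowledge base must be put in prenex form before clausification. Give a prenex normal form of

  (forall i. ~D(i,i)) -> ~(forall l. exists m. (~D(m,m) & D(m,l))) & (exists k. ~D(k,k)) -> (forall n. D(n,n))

exists i. forall l. exists m. forall k. forall n. (D(i,i) | ~D(m,m) & D(m,l) | D(k,k) | D(n,n))

First replace A → B with ¬A ∨ B.
  ~(forall i. ~D(i,i)) | ~(~(forall l. exists m. (~D(m,m) & D(m,l))) & (exists k. ~D(k,k))) | (forall n. D(n,n))
Push ¬ through the quantifiers and connectives to reach negation normal form:
  (exists i. D(i,i)) | (forall l. exists m. (~D(m,m) & D(m,l))) | (forall k. D(k,k)) | (forall n. D(n,n))
Pull the quantifiers to the front (each side's bound variable is not free in the other side):
  exists i. forall l. exists m. forall k. forall n. (D(i,i) | ~D(m,m) & D(m,l) | D(k,k) | D(n,n))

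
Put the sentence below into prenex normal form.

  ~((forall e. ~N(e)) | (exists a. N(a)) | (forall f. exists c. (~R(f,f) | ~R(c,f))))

exists e. forall a. exists f. forall c. (N(e) & ~N(a) & R(f,f) & R(c,f))

Drive negations inward (¬∀x A ≡ ∃x ¬A, ¬∃x A ≡ ∀x ¬A, De Morgan for ∧/∨):
  (exists e. N(e)) & (forall a. ~N(a)) & (exists f. forall c. (R(f,f) & R(c,f)))
All bound variables are already distinct, so no renaming is needed.
Finally move all quantifiers to the prefix:
  exists e. forall a. exists f. forall c. (N(e) & ~N(a) & R(f,f) & R(c,f))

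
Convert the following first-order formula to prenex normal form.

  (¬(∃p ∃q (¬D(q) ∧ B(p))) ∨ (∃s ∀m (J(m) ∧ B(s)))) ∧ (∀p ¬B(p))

∀p ∀q ∃s ∀m ∀w1 ((D(q) ∨ ¬B(p) ∨ J(m) ∧ B(s)) ∧ ¬B(w1))

Move each ¬ inward, flipping quantifiers it crosses:
  ((∀p ∀q (D(q) ∨ ¬B(p))) ∨ (∃s ∀m (J(m) ∧ B(s)))) ∧ (∀p ¬B(p))
Give each quantifier a distinct variable: p↦w1.
  ((∀p ∀q (D(q) ∨ ¬B(p))) ∨ (∃s ∀m (J(m) ∧ B(s)))) ∧ (∀w1 ¬B(w1))
Extract every quantifier outward, since the variables are now distinct and don't occur free across branches:
  ∀p ∀q ∃s ∀m ∀w1 ((D(q) ∨ ¬B(p) ∨ J(m) ∧ B(s)) ∧ ¬B(w1))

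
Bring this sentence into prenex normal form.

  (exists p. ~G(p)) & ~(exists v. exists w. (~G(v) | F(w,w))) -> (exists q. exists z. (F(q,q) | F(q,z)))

Eliminate → and ↔ using ¬ and ∨.
  ~((exists p. ~G(p)) & ~(exists v. exists w. (~G(v) | F(w,w)))) | (exists q. exists z. (F(q,q) | F(q,z)))
Drive negations inward (¬∀x A ≡ ∃x ¬A, ¬∃x A ≡ ∀x ¬A, De Morgan for ∧/∨):
  (forall p. G(p)) | (exists v. exists w. (~G(v) | F(w,w))) | (exists q. exists z. (F(q,q) | F(q,z)))
All bound variables are already distinct, so no renaming is needed.
Extract every quantifier outward, since the variables are now distinct and don't occur free across branches:
  forall p. exists v. exists w. exists q. exists z. (G(p) | ~G(v) | F(w,w) | F(q,q) | F(q,z))

forall p. exists v. exists w. exists q. exists z. (G(p) | ~G(v) | F(w,w) | F(q,q) | F(q,z))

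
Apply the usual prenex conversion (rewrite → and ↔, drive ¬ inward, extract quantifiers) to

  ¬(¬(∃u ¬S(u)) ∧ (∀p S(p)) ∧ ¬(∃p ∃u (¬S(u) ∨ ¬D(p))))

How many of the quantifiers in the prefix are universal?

0

Move each ¬ inward, flipping quantifiers it crosses:
  (∃u ¬S(u)) ∨ (∃p ¬S(p)) ∨ (∃p ∃u (¬S(u) ∨ ¬D(p)))
Standardize variables apart so no two quantifiers bind the same name: p↦v, u↦z.
  (∃u ¬S(u)) ∨ (∃p ¬S(p)) ∨ (∃v ∃z (¬S(z) ∨ ¬D(v)))
Finally move all quantifiers to the prefix:
  ∃u ∃p ∃v ∃z (¬S(u) ∨ ¬S(p) ∨ ¬S(z) ∨ ¬D(v))
The prefix is ∃u ∃p ∃v ∃z: 0 universal, 4 existential.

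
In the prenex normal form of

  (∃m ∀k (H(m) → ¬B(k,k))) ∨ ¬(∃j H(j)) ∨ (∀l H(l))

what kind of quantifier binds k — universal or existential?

Eliminate → and ↔ using ¬ and ∨.
  (∃m ∀k (¬H(m) ∨ ¬B(k,k))) ∨ ¬(∃j H(j)) ∨ (∀l H(l))
Drive negations inward (¬∀x A ≡ ∃x ¬A, ¬∃x A ≡ ∀x ¬A, De Morgan for ∧/∨):
  (∃m ∀k (¬H(m) ∨ ¬B(k,k))) ∨ (∀j ¬H(j)) ∨ (∀l H(l))
All bound variables are already distinct, so no renaming is needed.
Extract every quantifier outward, since the variables are now distinct and don't occur free across branches:
  ∃m ∀k ∀j ∀l (¬H(m) ∨ ¬B(k,k) ∨ ¬H(j) ∨ H(l))
The quantifier ∀k sits under an even number of negations (counting the antecedent side of each →), so it remains universal.

universal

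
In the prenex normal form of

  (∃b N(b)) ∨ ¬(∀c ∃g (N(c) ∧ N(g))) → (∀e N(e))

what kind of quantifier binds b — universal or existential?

universal

First replace A → B with ¬A ∨ B.
  ¬((∃b N(b)) ∨ ¬(∀c ∃g (N(c) ∧ N(g)))) ∨ (∀e N(e))
Push ¬ through the quantifiers and connectives to reach negation normal form:
  (∀b ¬N(b)) ∧ (∀c ∃g (N(c) ∧ N(g))) ∨ (∀e N(e))
All bound variables are already distinct, so no renaming is needed.
Finally move all quantifiers to the prefix:
  ∀b ∀c ∃g ∀e (¬N(b) ∧ N(c) ∧ N(g) ∨ N(e))
The quantifier ∃b sits under an odd number of negations (counting the antecedent side of each →), so it flips to ∀b.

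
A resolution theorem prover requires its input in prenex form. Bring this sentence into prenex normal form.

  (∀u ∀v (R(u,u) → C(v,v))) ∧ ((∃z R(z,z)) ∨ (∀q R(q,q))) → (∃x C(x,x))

∃u ∃v ∀z ∃q ∃x (R(u,u) ∧ ¬C(v,v) ∨ ¬R(z,z) ∧ ¬R(q,q) ∨ C(x,x))

Eliminate → and ↔ using ¬ and ∨.
  ¬((∀u ∀v (¬R(u,u) ∨ C(v,v))) ∧ ((∃z R(z,z)) ∨ (∀q R(q,q)))) ∨ (∃x C(x,x))
Move each ¬ inward, flipping quantifiers it crosses:
  (∃u ∃v (R(u,u) ∧ ¬C(v,v))) ∨ (∀z ¬R(z,z)) ∧ (∃q ¬R(q,q)) ∨ (∃x C(x,x))
Pull the quantifiers to the front (each side's bound variable is not free in the other side):
  ∃u ∃v ∀z ∃q ∃x (R(u,u) ∧ ¬C(v,v) ∨ ¬R(z,z) ∧ ¬R(q,q) ∨ C(x,x))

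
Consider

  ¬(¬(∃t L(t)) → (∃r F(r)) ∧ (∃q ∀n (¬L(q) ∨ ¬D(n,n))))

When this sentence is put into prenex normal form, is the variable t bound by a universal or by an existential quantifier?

universal

Rewrite implications/biconditionals: A → B as ¬A ∨ B.
  ¬(¬¬(∃t L(t)) ∨ (∃r F(r)) ∧ (∃q ∀n (¬L(q) ∨ ¬D(n,n))))
Move each ¬ inward, flipping quantifiers it crosses:
  (∀t ¬L(t)) ∧ ((∀r ¬F(r)) ∨ (∀q ∃n (L(q) ∧ D(n,n))))
Extract every quantifier outward, since the variables are now distinct and don't occur free across branches:
  ∀t ∀r ∀q ∃n (¬L(t) ∧ (¬F(r) ∨ L(q) ∧ D(n,n)))
The quantifier ∃t sits under an odd number of negations (counting the antecedent side of each →), so it flips to ∀t.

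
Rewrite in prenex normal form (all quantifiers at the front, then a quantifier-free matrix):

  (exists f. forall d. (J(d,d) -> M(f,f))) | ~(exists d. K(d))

Eliminate → and ↔ using ¬ and ∨.
  (exists f. forall d. (~J(d,d) | M(f,f))) | ~(exists d. K(d))
Drive negations inward (¬∀x A ≡ ∃x ¬A, ¬∃x A ≡ ∀x ¬A, De Morgan for ∧/∨):
  (exists f. forall d. (~J(d,d) | M(f,f))) | (forall d. ~K(d))
Rename bound variables to avoid capture: d↦x.
  (exists f. forall d. (~J(d,d) | M(f,f))) | (forall x. ~K(x))
Extract every quantifier outward, since the variables are now distinct and don't occur free across branches:
  exists f. forall d. forall x. (~J(d,d) | M(f,f) | ~K(x))

exists f. forall d. forall x. (~J(d,d) | M(f,f) | ~K(x))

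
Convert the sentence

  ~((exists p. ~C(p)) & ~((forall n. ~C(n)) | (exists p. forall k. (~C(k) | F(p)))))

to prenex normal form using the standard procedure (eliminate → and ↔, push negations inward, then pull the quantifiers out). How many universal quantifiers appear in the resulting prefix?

Push ¬ through the quantifiers and connectives to reach negation normal form:
  (forall p. C(p)) | (forall n. ~C(n)) | (exists p. forall k. (~C(k) | F(p)))
Rename bound variables to avoid capture: p↦x.
  (forall p. C(p)) | (forall n. ~C(n)) | (exists x. forall k. (~C(k) | F(x)))
Pull the quantifiers to the front (each side's bound variable is not free in the other side):
  forall p. forall n. exists x. forall k. (C(p) | ~C(n) | ~C(k) | F(x))
The prefix is forall p forall n exists x forall k: 3 universal, 1 existential.

3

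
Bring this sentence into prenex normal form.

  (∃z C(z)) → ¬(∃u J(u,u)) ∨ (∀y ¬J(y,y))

∀z ∀u ∀y (¬C(z) ∨ ¬J(u,u) ∨ ¬J(y,y))

Eliminate → and ↔ using ¬ and ∨.
  ¬(∃z C(z)) ∨ ¬(∃u J(u,u)) ∨ (∀y ¬J(y,y))
Push ¬ through the quantifiers and connectives to reach negation normal form:
  (∀z ¬C(z)) ∨ (∀u ¬J(u,u)) ∨ (∀y ¬J(y,y))
Extract every quantifier outward, since the variables are now distinct and don't occur free across branches:
  ∀z ∀u ∀y (¬C(z) ∨ ¬J(u,u) ∨ ¬J(y,y))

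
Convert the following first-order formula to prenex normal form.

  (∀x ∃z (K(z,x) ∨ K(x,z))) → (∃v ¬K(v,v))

∃x ∀z ∃v (¬K(z,x) ∧ ¬K(x,z) ∨ ¬K(v,v))

Eliminate → and ↔ using ¬ and ∨.
  ¬(∀x ∃z (K(z,x) ∨ K(x,z))) ∨ (∃v ¬K(v,v))
Move each ¬ inward, flipping quantifiers it crosses:
  (∃x ∀z (¬K(z,x) ∧ ¬K(x,z))) ∨ (∃v ¬K(v,v))
Extract every quantifier outward, since the variables are now distinct and don't occur free across branches:
  ∃x ∀z ∃v (¬K(z,x) ∧ ¬K(x,z) ∨ ¬K(v,v))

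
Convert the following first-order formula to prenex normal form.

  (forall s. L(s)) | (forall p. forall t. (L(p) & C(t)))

forall s. forall p. forall t. (L(s) | L(p) & C(t))

Extract every quantifier outward, since the variables are now distinct and don't occur free across branches:
  forall s. forall p. forall t. (L(s) | L(p) & C(t))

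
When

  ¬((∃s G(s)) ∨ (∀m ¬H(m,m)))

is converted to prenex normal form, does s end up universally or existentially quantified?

Move each ¬ inward, flipping quantifiers it crosses:
  (∀s ¬G(s)) ∧ (∃m H(m,m))
All bound variables are already distinct, so no renaming is needed.
Pull the quantifiers to the front (each side's bound variable is not free in the other side):
  ∀s ∃m (¬G(s) ∧ H(m,m))
The quantifier ∃s sits under an odd number of negations, so it flips to ∀s.

universal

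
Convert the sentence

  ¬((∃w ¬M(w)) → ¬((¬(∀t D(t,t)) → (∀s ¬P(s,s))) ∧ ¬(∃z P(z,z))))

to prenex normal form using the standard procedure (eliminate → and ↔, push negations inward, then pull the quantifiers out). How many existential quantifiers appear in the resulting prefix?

Rewrite implications/biconditionals: A → B as ¬A ∨ B.
  ¬(¬(∃w ¬M(w)) ∨ ¬((¬¬(∀t D(t,t)) ∨ (∀s ¬P(s,s))) ∧ ¬(∃z P(z,z))))
Drive negations inward (¬∀x A ≡ ∃x ¬A, ¬∃x A ≡ ∀x ¬A, De Morgan for ∧/∨):
  (∃w ¬M(w)) ∧ ((∀t D(t,t)) ∨ (∀s ¬P(s,s))) ∧ (∀z ¬P(z,z))
Finally move all quantifiers to the prefix:
  ∃w ∀t ∀s ∀z (¬M(w) ∧ (D(t,t) ∨ ¬P(s,s)) ∧ ¬P(z,z))
The prefix is ∃w ∀t ∀s ∀z: 3 universal, 1 existential.

1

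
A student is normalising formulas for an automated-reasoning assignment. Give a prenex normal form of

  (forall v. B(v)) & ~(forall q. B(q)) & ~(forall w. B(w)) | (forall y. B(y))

forall v. exists q. exists w. forall y. (B(v) & ~B(q) & ~B(w) | B(y))

Push ¬ through the quantifiers and connectives to reach negation normal form:
  (forall v. B(v)) & (exists q. ~B(q)) & (exists w. ~B(w)) | (forall y. B(y))
Extract every quantifier outward, since the variables are now distinct and don't occur free across branches:
  forall v. exists q. exists w. forall y. (B(v) & ~B(q) & ~B(w) | B(y))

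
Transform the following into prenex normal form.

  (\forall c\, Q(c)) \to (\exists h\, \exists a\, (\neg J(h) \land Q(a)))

Rewrite implications/biconditionals: A → B as ¬A ∨ B.
  \neg (\forall c\, Q(c)) \lor (\exists h\, \exists a\, (\neg J(h) \land Q(a)))
Push ¬ through the quantifiers and connectives to reach negation normal form:
  (\exists c\, \neg Q(c)) \lor (\exists h\, \exists a\, (\neg J(h) \land Q(a)))
Finally move all quantifiers to the prefix:
  \exists c\, \exists h\, \exists a\, (\neg Q(c) \lor \neg J(h) \land Q(a))

\exists c\, \exists h\, \exists a\, (\neg Q(c) \lor \neg J(h) \land Q(a))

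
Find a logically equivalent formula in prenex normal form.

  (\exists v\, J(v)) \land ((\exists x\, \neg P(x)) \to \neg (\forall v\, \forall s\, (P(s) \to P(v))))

First replace A → B with ¬A ∨ B.
  (\exists v\, J(v)) \land (\neg (\exists x\, \neg P(x)) \lor \neg (\forall v\, \forall s\, (\neg P(s) \lor P(v))))
Drive negations inward (¬∀x A ≡ ∃x ¬A, ¬∃x A ≡ ∀x ¬A, De Morgan for ∧/∨):
  (\exists v\, J(v)) \land ((\forall x\, P(x)) \lor (\exists v\, \exists s\, (P(s) \land \neg P(v))))
Standardize variables apart so no two quantifiers bind the same name: v↦q.
  (\exists v\, J(v)) \land ((\forall x\, P(x)) \lor (\exists q\, \exists s\, (P(s) \land \neg P(q))))
Extract every quantifier outward, since the variables are now distinct and don't occur free across branches:
  \exists v\, \forall x\, \exists q\, \exists s\, (J(v) \land (P(x) \lor P(s) \land \neg P(q)))

\exists v\, \forall x\, \exists q\, \exists s\, (J(v) \land (P(x) \lor P(s) \land \neg P(q)))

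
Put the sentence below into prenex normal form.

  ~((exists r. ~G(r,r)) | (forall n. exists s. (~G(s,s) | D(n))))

Push ¬ through the quantifiers and connectives to reach negation normal form:
  (forall r. G(r,r)) & (exists n. forall s. (G(s,s) & ~D(n)))
Extract every quantifier outward, since the variables are now distinct and don't occur free across branches:
  forall r. exists n. forall s. (G(r,r) & G(s,s) & ~D(n))

forall r. exists n. forall s. (G(r,r) & G(s,s) & ~D(n))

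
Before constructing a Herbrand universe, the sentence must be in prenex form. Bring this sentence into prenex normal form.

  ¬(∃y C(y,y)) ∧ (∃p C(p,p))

Push ¬ through the quantifiers and connectives to reach negation normal form:
  (∀y ¬C(y,y)) ∧ (∃p C(p,p))
Extract every quantifier outward, since the variables are now distinct and don't occur free across branches:
  ∀y ∃p (¬C(y,y) ∧ C(p,p))

∀y ∃p (¬C(y,y) ∧ C(p,p))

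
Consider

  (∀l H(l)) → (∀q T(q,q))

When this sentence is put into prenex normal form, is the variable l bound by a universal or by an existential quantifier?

existential

First replace A → B with ¬A ∨ B.
  ¬(∀l H(l)) ∨ (∀q T(q,q))
Move each ¬ inward, flipping quantifiers it crosses:
  (∃l ¬H(l)) ∨ (∀q T(q,q))
All bound variables are already distinct, so no renaming is needed.
Pull the quantifiers to the front (each side's bound variable is not free in the other side):
  ∃l ∀q (¬H(l) ∨ T(q,q))
The quantifier ∀l sits under an odd number of negations (counting the antecedent side of each →), so it flips to ∃l.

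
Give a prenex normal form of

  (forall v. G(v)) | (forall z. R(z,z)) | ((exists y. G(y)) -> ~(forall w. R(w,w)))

forall v. forall z. forall y. exists w. (G(v) | R(z,z) | ~G(y) | ~R(w,w))

First replace A → B with ¬A ∨ B.
  (forall v. G(v)) | (forall z. R(z,z)) | ~(exists y. G(y)) | ~(forall w. R(w,w))
Move each ¬ inward, flipping quantifiers it crosses:
  (forall v. G(v)) | (forall z. R(z,z)) | (forall y. ~G(y)) | (exists w. ~R(w,w))
Extract every quantifier outward, since the variables are now distinct and don't occur free across branches:
  forall v. forall z. forall y. exists w. (G(v) | R(z,z) | ~G(y) | ~R(w,w))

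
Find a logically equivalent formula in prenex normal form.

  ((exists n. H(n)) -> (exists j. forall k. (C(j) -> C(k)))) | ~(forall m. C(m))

Rewrite implications/biconditionals: A → B as ¬A ∨ B.
  ~(exists n. H(n)) | (exists j. forall k. (~C(j) | C(k))) | ~(forall m. C(m))
Push ¬ through the quantifiers and connectives to reach negation normal form:
  (forall n. ~H(n)) | (exists j. forall k. (~C(j) | C(k))) | (exists m. ~C(m))
All bound variables are already distinct, so no renaming is needed.
Extract every quantifier outward, since the variables are now distinct and don't occur free across branches:
  forall n. exists j. forall k. exists m. (~H(n) | ~C(j) | C(k) | ~C(m))

forall n. exists j. forall k. exists m. (~H(n) | ~C(j) | C(k) | ~C(m))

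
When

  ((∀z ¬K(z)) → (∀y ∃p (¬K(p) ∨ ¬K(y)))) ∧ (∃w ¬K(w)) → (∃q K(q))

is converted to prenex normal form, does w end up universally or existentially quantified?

universal

Eliminate → and ↔ using ¬ and ∨.
  ¬((¬(∀z ¬K(z)) ∨ (∀y ∃p (¬K(p) ∨ ¬K(y)))) ∧ (∃w ¬K(w))) ∨ (∃q K(q))
Drive negations inward (¬∀x A ≡ ∃x ¬A, ¬∃x A ≡ ∀x ¬A, De Morgan for ∧/∨):
  (∀z ¬K(z)) ∧ (∃y ∀p (K(p) ∧ K(y))) ∨ (∀w K(w)) ∨ (∃q K(q))
All bound variables are already distinct, so no renaming is needed.
Pull the quantifiers to the front (each side's bound variable is not free in the other side):
  ∀z ∃y ∀p ∀w ∃q (¬K(z) ∧ K(p) ∧ K(y) ∨ K(w) ∨ K(q))
The quantifier ∃w sits under an odd number of negations (counting the antecedent side of each →), so it flips to ∀w.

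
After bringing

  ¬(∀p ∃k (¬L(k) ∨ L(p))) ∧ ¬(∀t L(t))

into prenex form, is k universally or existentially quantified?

universal

Push ¬ through the quantifiers and connectives to reach negation normal form:
  (∃p ∀k (L(k) ∧ ¬L(p))) ∧ (∃t ¬L(t))
All bound variables are already distinct, so no renaming is needed.
Extract every quantifier outward, since the variables are now distinct and don't occur free across branches:
  ∃p ∀k ∃t (L(k) ∧ ¬L(p) ∧ ¬L(t))
The quantifier ∃k sits under an odd number of negations, so it flips to ∀k.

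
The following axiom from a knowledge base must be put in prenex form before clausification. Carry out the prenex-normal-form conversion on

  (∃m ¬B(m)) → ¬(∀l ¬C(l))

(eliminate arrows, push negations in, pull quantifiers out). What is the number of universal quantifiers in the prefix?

1

Eliminate → and ↔ using ¬ and ∨.
  ¬(∃m ¬B(m)) ∨ ¬(∀l ¬C(l))
Drive negations inward (¬∀x A ≡ ∃x ¬A, ¬∃x A ≡ ∀x ¬A, De Morgan for ∧/∨):
  (∀m B(m)) ∨ (∃l C(l))
All bound variables are already distinct, so no renaming is needed.
Pull the quantifiers to the front (each side's bound variable is not free in the other side):
  ∀m ∃l (B(m) ∨ C(l))
The prefix is ∀m ∃l: 1 universal, 1 existential.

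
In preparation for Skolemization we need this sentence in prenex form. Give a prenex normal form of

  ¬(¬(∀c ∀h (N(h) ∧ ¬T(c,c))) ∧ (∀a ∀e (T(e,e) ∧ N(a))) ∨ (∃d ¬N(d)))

∀c ∀h ∃a ∃e ∀d ((N(h) ∧ ¬T(c,c) ∨ ¬T(e,e) ∨ ¬N(a)) ∧ N(d))

Drive negations inward (¬∀x A ≡ ∃x ¬A, ¬∃x A ≡ ∀x ¬A, De Morgan for ∧/∨):
  ((∀c ∀h (N(h) ∧ ¬T(c,c))) ∨ (∃a ∃e (¬T(e,e) ∨ ¬N(a)))) ∧ (∀d N(d))
Finally move all quantifiers to the prefix:
  ∀c ∀h ∃a ∃e ∀d ((N(h) ∧ ¬T(c,c) ∨ ¬T(e,e) ∨ ¬N(a)) ∧ N(d))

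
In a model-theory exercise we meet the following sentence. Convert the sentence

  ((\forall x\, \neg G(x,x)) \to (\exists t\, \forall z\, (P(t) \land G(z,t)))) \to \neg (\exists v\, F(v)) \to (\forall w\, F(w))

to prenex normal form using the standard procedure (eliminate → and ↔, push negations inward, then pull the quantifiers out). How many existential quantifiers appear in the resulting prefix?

Rewrite implications/biconditionals: A → B as ¬A ∨ B.
  \neg (\neg (\forall x\, \neg G(x,x)) \lor (\exists t\, \forall z\, (P(t) \land G(z,t)))) \lor \neg \neg (\exists v\, F(v)) \lor (\forall w\, F(w))
Push ¬ through the quantifiers and connectives to reach negation normal form:
  (\forall x\, \neg G(x,x)) \land (\forall t\, \exists z\, (\neg P(t) \lor \neg G(z,t))) \lor (\exists v\, F(v)) \lor (\forall w\, F(w))
All bound variables are already distinct, so no renaming is needed.
Finally move all quantifiers to the prefix:
  \forall x\, \forall t\, \exists z\, \exists v\, \forall w\, (\neg G(x,x) \land (\neg P(t) \lor \neg G(z,t)) \lor F(v) \lor F(w))
The prefix is \forall x \forall t \exists z \exists v \forall w: 3 universal, 2 existential.

2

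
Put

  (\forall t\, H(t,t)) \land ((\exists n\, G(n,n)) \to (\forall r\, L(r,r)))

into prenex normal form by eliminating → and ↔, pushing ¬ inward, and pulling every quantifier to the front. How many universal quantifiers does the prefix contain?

Rewrite implications/biconditionals: A → B as ¬A ∨ B.
  (\forall t\, H(t,t)) \land (\neg (\exists n\, G(n,n)) \lor (\forall r\, L(r,r)))
Move each ¬ inward, flipping quantifiers it crosses:
  (\forall t\, H(t,t)) \land ((\forall n\, \neg G(n,n)) \lor (\forall r\, L(r,r)))
Finally move all quantifiers to the prefix:
  \forall t\, \forall n\, \forall r\, (H(t,t) \land (\neg G(n,n) \lor L(r,r)))
The prefix is \forall t \forall n \forall r: 3 universal, 0 existential.

3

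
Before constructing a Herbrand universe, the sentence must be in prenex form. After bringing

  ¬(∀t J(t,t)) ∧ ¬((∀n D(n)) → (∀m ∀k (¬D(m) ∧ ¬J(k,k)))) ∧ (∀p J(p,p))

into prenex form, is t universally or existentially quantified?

Eliminate → and ↔ using ¬ and ∨.
  ¬(∀t J(t,t)) ∧ ¬(¬(∀n D(n)) ∨ (∀m ∀k (¬D(m) ∧ ¬J(k,k)))) ∧ (∀p J(p,p))
Drive negations inward (¬∀x A ≡ ∃x ¬A, ¬∃x A ≡ ∀x ¬A, De Morgan for ∧/∨):
  (∃t ¬J(t,t)) ∧ (∀n D(n)) ∧ (∃m ∃k (D(m) ∨ J(k,k))) ∧ (∀p J(p,p))
All bound variables are already distinct, so no renaming is needed.
Finally move all quantifiers to the prefix:
  ∃t ∀n ∃m ∃k ∀p (¬J(t,t) ∧ D(n) ∧ (D(m) ∨ J(k,k)) ∧ J(p,p))
The quantifier ∀t sits under an odd number of negations (counting the antecedent side of each →), so it flips to ∃t.

existential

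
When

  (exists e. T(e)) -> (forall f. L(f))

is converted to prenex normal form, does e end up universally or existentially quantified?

Rewrite implications/biconditionals: A → B as ¬A ∨ B.
  ~(exists e. T(e)) | (forall f. L(f))
Push ¬ through the quantifiers and connectives to reach negation normal form:
  (forall e. ~T(e)) | (forall f. L(f))
Pull the quantifiers to the front (each side's bound variable is not free in the other side):
  forall e. forall f. (~T(e) | L(f))
The quantifier exists e sits under an odd number of negations (counting the antecedent side of each →), so it flips to forall e.

universal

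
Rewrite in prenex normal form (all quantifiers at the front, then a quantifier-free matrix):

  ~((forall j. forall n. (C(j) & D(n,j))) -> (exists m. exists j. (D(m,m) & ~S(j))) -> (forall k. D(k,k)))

forall j. forall n. exists m. exists u1. exists k. (C(j) & D(n,j) & D(m,m) & ~S(u1) & ~D(k,k))

First replace A → B with ¬A ∨ B.
  ~(~(forall j. forall n. (C(j) & D(n,j))) | ~(exists m. exists j. (D(m,m) & ~S(j))) | (forall k. D(k,k)))
Push ¬ through the quantifiers and connectives to reach negation normal form:
  (forall j. forall n. (C(j) & D(n,j))) & (exists m. exists j. (D(m,m) & ~S(j))) & (exists k. ~D(k,k))
Standardize variables apart so no two quantifiers bind the same name: j↦u1.
  (forall j. forall n. (C(j) & D(n,j))) & (exists m. exists u1. (D(m,m) & ~S(u1))) & (exists k. ~D(k,k))
Extract every quantifier outward, since the variables are now distinct and don't occur free across branches:
  forall j. forall n. exists m. exists u1. exists k. (C(j) & D(n,j) & D(m,m) & ~S(u1) & ~D(k,k))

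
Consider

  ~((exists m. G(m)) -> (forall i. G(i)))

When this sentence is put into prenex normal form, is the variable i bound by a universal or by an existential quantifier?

Eliminate → and ↔ using ¬ and ∨.
  ~(~(exists m. G(m)) | (forall i. G(i)))
Push ¬ through the quantifiers and connectives to reach negation normal form:
  (exists m. G(m)) & (exists i. ~G(i))
All bound variables are already distinct, so no renaming is needed.
Extract every quantifier outward, since the variables are now distinct and don't occur free across branches:
  exists m. exists i. (G(m) & ~G(i))
The quantifier forall i sits under an odd number of negations (counting the antecedent side of each →), so it flips to exists i.

existential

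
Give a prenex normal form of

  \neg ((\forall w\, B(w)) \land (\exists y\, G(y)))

Drive negations inward (¬∀x A ≡ ∃x ¬A, ¬∃x A ≡ ∀x ¬A, De Morgan for ∧/∨):
  (\exists w\, \neg B(w)) \lor (\forall y\, \neg G(y))
All bound variables are already distinct, so no renaming is needed.
Finally move all quantifiers to the prefix:
  \exists w\, \forall y\, (\neg B(w) \lor \neg G(y))

\exists w\, \forall y\, (\neg B(w) \lor \neg G(y))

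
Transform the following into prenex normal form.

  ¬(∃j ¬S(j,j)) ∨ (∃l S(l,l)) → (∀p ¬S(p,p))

Eliminate → and ↔ using ¬ and ∨.
  ¬(¬(∃j ¬S(j,j)) ∨ (∃l S(l,l))) ∨ (∀p ¬S(p,p))
Drive negations inward (¬∀x A ≡ ∃x ¬A, ¬∃x A ≡ ∀x ¬A, De Morgan for ∧/∨):
  (∃j ¬S(j,j)) ∧ (∀l ¬S(l,l)) ∨ (∀p ¬S(p,p))
All bound variables are already distinct, so no renaming is needed.
Pull the quantifiers to the front (each side's bound variable is not free in the other side):
  ∃j ∀l ∀p (¬S(j,j) ∧ ¬S(l,l) ∨ ¬S(p,p))

∃j ∀l ∀p (¬S(j,j) ∧ ¬S(l,l) ∨ ¬S(p,p))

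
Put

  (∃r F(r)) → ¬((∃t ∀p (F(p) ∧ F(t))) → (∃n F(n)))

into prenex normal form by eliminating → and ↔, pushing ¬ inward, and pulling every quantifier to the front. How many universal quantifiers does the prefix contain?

3

Rewrite implications/biconditionals: A → B as ¬A ∨ B.
  ¬(∃r F(r)) ∨ ¬(¬(∃t ∀p (F(p) ∧ F(t))) ∨ (∃n F(n)))
Move each ¬ inward, flipping quantifiers it crosses:
  (∀r ¬F(r)) ∨ (∃t ∀p (F(p) ∧ F(t))) ∧ (∀n ¬F(n))
All bound variables are already distinct, so no renaming is needed.
Pull the quantifiers to the front (each side's bound variable is not free in the other side):
  ∀r ∃t ∀p ∀n (¬F(r) ∨ F(p) ∧ F(t) ∧ ¬F(n))
The prefix is ∀r ∃t ∀p ∀n: 3 universal, 1 existential.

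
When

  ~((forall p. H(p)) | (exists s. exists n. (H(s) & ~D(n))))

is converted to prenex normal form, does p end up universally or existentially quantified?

Drive negations inward (¬∀x A ≡ ∃x ¬A, ¬∃x A ≡ ∀x ¬A, De Morgan for ∧/∨):
  (exists p. ~H(p)) & (forall s. forall n. (~H(s) | D(n)))
Finally move all quantifiers to the prefix:
  exists p. forall s. forall n. (~H(p) & (~H(s) | D(n)))
The quantifier forall p sits under an odd number of negations, so it flips to exists p.

existential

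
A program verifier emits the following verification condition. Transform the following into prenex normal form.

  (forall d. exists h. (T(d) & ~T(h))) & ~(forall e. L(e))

forall d. exists h. exists e. (T(d) & ~T(h) & ~L(e))

Push ¬ through the quantifiers and connectives to reach negation normal form:
  (forall d. exists h. (T(d) & ~T(h))) & (exists e. ~L(e))
All bound variables are already distinct, so no renaming is needed.
Pull the quantifiers to the front (each side's bound variable is not free in the other side):
  forall d. exists h. exists e. (T(d) & ~T(h) & ~L(e))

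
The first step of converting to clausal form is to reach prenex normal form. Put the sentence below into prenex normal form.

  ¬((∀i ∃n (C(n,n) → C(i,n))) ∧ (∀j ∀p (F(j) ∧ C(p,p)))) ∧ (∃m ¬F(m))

Eliminate → and ↔ using ¬ and ∨.
  ¬((∀i ∃n (¬C(n,n) ∨ C(i,n))) ∧ (∀j ∀p (F(j) ∧ C(p,p)))) ∧ (∃m ¬F(m))
Move each ¬ inward, flipping quantifiers it crosses:
  ((∃i ∀n (C(n,n) ∧ ¬C(i,n))) ∨ (∃j ∃p (¬F(j) ∨ ¬C(p,p)))) ∧ (∃m ¬F(m))
All bound variables are already distinct, so no renaming is needed.
Pull the quantifiers to the front (each side's bound variable is not free in the other side):
  ∃i ∀n ∃j ∃p ∃m ((C(n,n) ∧ ¬C(i,n) ∨ ¬F(j) ∨ ¬C(p,p)) ∧ ¬F(m))

∃i ∀n ∃j ∃p ∃m ((C(n,n) ∧ ¬C(i,n) ∨ ¬F(j) ∨ ¬C(p,p)) ∧ ¬F(m))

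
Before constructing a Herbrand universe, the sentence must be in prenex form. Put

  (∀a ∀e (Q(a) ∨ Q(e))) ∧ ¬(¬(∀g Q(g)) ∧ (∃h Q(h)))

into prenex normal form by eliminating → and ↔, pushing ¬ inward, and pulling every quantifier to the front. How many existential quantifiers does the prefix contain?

0

Move each ¬ inward, flipping quantifiers it crosses:
  (∀a ∀e (Q(a) ∨ Q(e))) ∧ ((∀g Q(g)) ∨ (∀h ¬Q(h)))
All bound variables are already distinct, so no renaming is needed.
Extract every quantifier outward, since the variables are now distinct and don't occur free across branches:
  ∀a ∀e ∀g ∀h ((Q(a) ∨ Q(e)) ∧ (Q(g) ∨ ¬Q(h)))
The prefix is ∀a ∀e ∀g ∀h: 4 universal, 0 existential.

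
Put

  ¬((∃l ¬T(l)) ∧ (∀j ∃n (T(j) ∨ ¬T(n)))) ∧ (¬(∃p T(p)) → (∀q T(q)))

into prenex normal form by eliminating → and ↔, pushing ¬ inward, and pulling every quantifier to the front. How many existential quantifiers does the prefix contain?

2

First replace A → B with ¬A ∨ B.
  ¬((∃l ¬T(l)) ∧ (∀j ∃n (T(j) ∨ ¬T(n)))) ∧ (¬¬(∃p T(p)) ∨ (∀q T(q)))
Drive negations inward (¬∀x A ≡ ∃x ¬A, ¬∃x A ≡ ∀x ¬A, De Morgan for ∧/∨):
  ((∀l T(l)) ∨ (∃j ∀n (¬T(j) ∧ T(n)))) ∧ ((∃p T(p)) ∨ (∀q T(q)))
All bound variables are already distinct, so no renaming is needed.
Extract every quantifier outward, since the variables are now distinct and don't occur free across branches:
  ∀l ∃j ∀n ∃p ∀q ((T(l) ∨ ¬T(j) ∧ T(n)) ∧ (T(p) ∨ T(q)))
The prefix is ∀l ∃j ∀n ∃p ∀q: 3 universal, 2 existential.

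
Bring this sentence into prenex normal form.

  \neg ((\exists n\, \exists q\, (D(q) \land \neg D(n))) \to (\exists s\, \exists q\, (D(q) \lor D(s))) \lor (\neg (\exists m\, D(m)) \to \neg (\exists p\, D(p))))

\exists n\, \exists q\, \forall s\, \forall w1\, \forall m\, \exists p\, (D(q) \land \neg D(n) \land \neg D(w1) \land \neg D(s) \land \neg D(m) \land D(p))

First replace A → B with ¬A ∨ B.
  \neg (\neg (\exists n\, \exists q\, (D(q) \land \neg D(n))) \lor (\exists s\, \exists q\, (D(q) \lor D(s))) \lor \neg \neg (\exists m\, D(m)) \lor \neg (\exists p\, D(p)))
Move each ¬ inward, flipping quantifiers it crosses:
  (\exists n\, \exists q\, (D(q) \land \neg D(n))) \land (\forall s\, \forall q\, (\neg D(q) \land \neg D(s))) \land (\forall m\, \neg D(m)) \land (\exists p\, D(p))
Standardize variables apart so no two quantifiers bind the same name: q↦w1.
  (\exists n\, \exists q\, (D(q) \land \neg D(n))) \land (\forall s\, \forall w1\, (\neg D(w1) \land \neg D(s))) \land (\forall m\, \neg D(m)) \land (\exists p\, D(p))
Extract every quantifier outward, since the variables are now distinct and don't occur free across branches:
  \exists n\, \exists q\, \forall s\, \forall w1\, \forall m\, \exists p\, (D(q) \land \neg D(n) \land \neg D(w1) \land \neg D(s) \land \neg D(m) \land D(p))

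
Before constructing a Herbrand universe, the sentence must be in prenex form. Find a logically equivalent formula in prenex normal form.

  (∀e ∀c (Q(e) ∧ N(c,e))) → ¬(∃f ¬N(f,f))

∃e ∃c ∀f (¬Q(e) ∨ ¬N(c,e) ∨ N(f,f))

First replace A → B with ¬A ∨ B.
  ¬(∀e ∀c (Q(e) ∧ N(c,e))) ∨ ¬(∃f ¬N(f,f))
Move each ¬ inward, flipping quantifiers it crosses:
  (∃e ∃c (¬Q(e) ∨ ¬N(c,e))) ∨ (∀f N(f,f))
All bound variables are already distinct, so no renaming is needed.
Finally move all quantifiers to the prefix:
  ∃e ∃c ∀f (¬Q(e) ∨ ¬N(c,e) ∨ N(f,f))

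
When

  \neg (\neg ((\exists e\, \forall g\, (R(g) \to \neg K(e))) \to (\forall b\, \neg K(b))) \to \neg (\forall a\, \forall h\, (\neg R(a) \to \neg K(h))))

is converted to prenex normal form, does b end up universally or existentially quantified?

Eliminate → and ↔ using ¬ and ∨.
  \neg (\neg \neg (\neg (\exists e\, \forall g\, (\neg R(g) \lor \neg K(e))) \lor (\forall b\, \neg K(b))) \lor \neg (\forall a\, \forall h\, (\neg \neg R(a) \lor \neg K(h))))
Move each ¬ inward, flipping quantifiers it crosses:
  (\exists e\, \forall g\, (\neg R(g) \lor \neg K(e))) \land (\exists b\, K(b)) \land (\forall a\, \forall h\, (R(a) \lor \neg K(h)))
Finally move all quantifiers to the prefix:
  \exists e\, \forall g\, \exists b\, \forall a\, \forall h\, ((\neg R(g) \lor \neg K(e)) \land K(b) \land (R(a) \lor \neg K(h)))
The quantifier \forall b sits under an odd number of negations (counting the antecedent side of each →), so it flips to \exists b.

existential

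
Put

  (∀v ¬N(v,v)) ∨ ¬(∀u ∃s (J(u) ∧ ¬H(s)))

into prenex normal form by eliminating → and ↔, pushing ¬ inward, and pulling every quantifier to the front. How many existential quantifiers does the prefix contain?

Push ¬ through the quantifiers and connectives to reach negation normal form:
  (∀v ¬N(v,v)) ∨ (∃u ∀s (¬J(u) ∨ H(s)))
All bound variables are already distinct, so no renaming is needed.
Pull the quantifiers to the front (each side's bound variable is not free in the other side):
  ∀v ∃u ∀s (¬N(v,v) ∨ ¬J(u) ∨ H(s))
The prefix is ∀v ∃u ∀s: 2 universal, 1 existential.

1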